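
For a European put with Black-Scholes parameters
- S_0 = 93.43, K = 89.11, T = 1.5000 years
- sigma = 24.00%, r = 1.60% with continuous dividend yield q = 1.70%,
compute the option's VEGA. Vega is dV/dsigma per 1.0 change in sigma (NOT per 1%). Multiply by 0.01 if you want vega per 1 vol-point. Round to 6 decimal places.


Answer: Vega = 42.505149

Derivation:
d1 = 0.3029233995; d2 = 0.0089846303
phi(d1) = 0.3810518491; exp(-qT) = 0.9748223790; exp(-rT) = 0.9762857098
Vega = S * exp(-qT) * phi(d1) * sqrt(T) = 93.4300 * 0.9748223790 * 0.3810518491 * 1.2247448714 = 42.505149


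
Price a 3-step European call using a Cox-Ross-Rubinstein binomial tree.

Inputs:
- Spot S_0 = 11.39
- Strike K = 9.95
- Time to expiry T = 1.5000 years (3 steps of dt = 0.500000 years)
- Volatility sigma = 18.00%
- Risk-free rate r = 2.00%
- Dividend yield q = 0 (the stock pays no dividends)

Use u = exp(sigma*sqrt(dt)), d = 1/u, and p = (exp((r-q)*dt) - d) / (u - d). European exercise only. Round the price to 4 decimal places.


Answer: Price = V(0,0) = 1.9861

Derivation:
dt = T/N = 0.500000
u = exp(sigma*sqrt(dt)) = 1.135734; d = 1/u = 0.880488
p = (exp((r-q)*dt) - d) / (u - d) = 0.507597
Discount per step: exp(-r*dt) = 0.990050
Stock lattice S(k, i) with i counting down-moves:
  k=0: S(0,0) = 11.3900
  k=1: S(1,0) = 12.9360; S(1,1) = 10.0288
  k=2: S(2,0) = 14.6919; S(2,1) = 11.3900; S(2,2) = 8.8302
  k=3: S(3,0) = 16.6861; S(3,1) = 12.9360; S(3,2) = 10.0288; S(3,3) = 7.7749
Terminal payoffs V(N, i) = max(S_T - K, 0):
  V(3,0) = 6.736057; V(3,1) = 2.986011; V(3,2) = 0.078756; V(3,3) = 0.000000
Backward induction: V(k, i) = exp(-r*dt) * [p * V(k+1, i) + (1-p) * V(k+1, i+1)].
  V(2,0) = exp(-r*dt) * [p*6.736057 + (1-p)*2.986011] = 4.840873
  V(2,1) = exp(-r*dt) * [p*2.986011 + (1-p)*0.078756] = 1.539004
  V(2,2) = exp(-r*dt) * [p*0.078756 + (1-p)*0.000000] = 0.039579
  V(1,0) = exp(-r*dt) * [p*4.840873 + (1-p)*1.539004] = 3.183035
  V(1,1) = exp(-r*dt) * [p*1.539004 + (1-p)*0.039579] = 0.792716
  V(0,0) = exp(-r*dt) * [p*3.183035 + (1-p)*0.792716] = 1.986075


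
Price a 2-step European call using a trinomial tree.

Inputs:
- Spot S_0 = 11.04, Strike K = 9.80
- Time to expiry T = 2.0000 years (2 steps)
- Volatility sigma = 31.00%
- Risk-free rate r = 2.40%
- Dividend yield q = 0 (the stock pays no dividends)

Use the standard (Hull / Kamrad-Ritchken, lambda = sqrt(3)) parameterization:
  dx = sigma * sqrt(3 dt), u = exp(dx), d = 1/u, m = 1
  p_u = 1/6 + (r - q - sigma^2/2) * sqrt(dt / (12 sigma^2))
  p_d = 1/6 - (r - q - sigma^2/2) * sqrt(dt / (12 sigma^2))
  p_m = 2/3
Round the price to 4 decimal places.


Answer: Price = V(0,0) = 2.7024

Derivation:
dt = T/N = 1.000000; dx = sigma*sqrt(3*dt) = 0.536936
u = exp(dx) = 1.710757; d = 1/u = 0.584537
p_u = 0.144271, p_m = 0.666667, p_d = 0.189062
Discount per step: exp(-r*dt) = 0.976286
Stock lattice S(k, j) with j the centered position index:
  k=0: S(0,+0) = 11.0400
  k=1: S(1,-1) = 6.4533; S(1,+0) = 11.0400; S(1,+1) = 18.8868
  k=2: S(2,-2) = 3.7722; S(2,-1) = 6.4533; S(2,+0) = 11.0400; S(2,+1) = 18.8868; S(2,+2) = 32.3106
Terminal payoffs V(N, j) = max(S_T - K, 0):
  V(2,-2) = 0.000000; V(2,-1) = 0.000000; V(2,+0) = 1.240000; V(2,+1) = 9.086753; V(2,+2) = 22.510639
Backward induction: V(k, j) = exp(-r*dt) * [p_u * V(k+1, j+1) + p_m * V(k+1, j) + p_d * V(k+1, j-1)]
  V(1,-1) = exp(-r*dt) * [p_u*1.240000 + p_m*0.000000 + p_d*0.000000] = 0.174654
  V(1,+0) = exp(-r*dt) * [p_u*9.086753 + p_m*1.240000 + p_d*0.000000] = 2.086930
  V(1,+1) = exp(-r*dt) * [p_u*22.510639 + p_m*9.086753 + p_d*1.240000] = 9.313674
  V(0,+0) = exp(-r*dt) * [p_u*9.313674 + p_m*2.086930 + p_d*0.174654] = 2.702360


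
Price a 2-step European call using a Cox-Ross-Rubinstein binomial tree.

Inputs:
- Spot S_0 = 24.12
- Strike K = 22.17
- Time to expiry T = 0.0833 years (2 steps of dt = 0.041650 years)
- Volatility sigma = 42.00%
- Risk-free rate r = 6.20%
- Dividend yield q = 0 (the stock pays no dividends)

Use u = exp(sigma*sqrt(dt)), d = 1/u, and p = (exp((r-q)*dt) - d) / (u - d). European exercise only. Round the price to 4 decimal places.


dt = T/N = 0.041650
u = exp(sigma*sqrt(dt)) = 1.089496; d = 1/u = 0.917856
p = (exp((r-q)*dt) - d) / (u - d) = 0.493649
Discount per step: exp(-r*dt) = 0.997421
Stock lattice S(k, i) with i counting down-moves:
  k=0: S(0,0) = 24.1200
  k=1: S(1,0) = 26.2786; S(1,1) = 22.1387
  k=2: S(2,0) = 28.6305; S(2,1) = 24.1200; S(2,2) = 20.3201
Terminal payoffs V(N, i) = max(S_T - K, 0):
  V(2,0) = 6.460465; V(2,1) = 1.950000; V(2,2) = 0.000000
Backward induction: V(k, i) = exp(-r*dt) * [p * V(k+1, i) + (1-p) * V(k+1, i+1)].
  V(1,0) = exp(-r*dt) * [p*6.460465 + (1-p)*1.950000] = 4.165814
  V(1,1) = exp(-r*dt) * [p*1.950000 + (1-p)*0.000000] = 0.960132
  V(0,0) = exp(-r*dt) * [p*4.165814 + (1-p)*0.960132] = 2.536055

Answer: Price = V(0,0) = 2.5361


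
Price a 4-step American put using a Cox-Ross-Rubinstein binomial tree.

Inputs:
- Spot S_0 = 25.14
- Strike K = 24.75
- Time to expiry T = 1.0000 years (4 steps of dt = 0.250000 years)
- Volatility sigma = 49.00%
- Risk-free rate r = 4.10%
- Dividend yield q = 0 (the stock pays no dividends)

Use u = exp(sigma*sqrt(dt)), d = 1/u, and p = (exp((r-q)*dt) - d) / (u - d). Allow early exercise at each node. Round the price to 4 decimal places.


dt = T/N = 0.250000
u = exp(sigma*sqrt(dt)) = 1.277621; d = 1/u = 0.782705
p = (exp((r-q)*dt) - d) / (u - d) = 0.459872
Discount per step: exp(-r*dt) = 0.989802
Stock lattice S(k, i) with i counting down-moves:
  k=0: S(0,0) = 25.1400
  k=1: S(1,0) = 32.1194; S(1,1) = 19.6772
  k=2: S(2,0) = 41.0364; S(2,1) = 25.1400; S(2,2) = 15.4014
  k=3: S(3,0) = 52.4290; S(3,1) = 32.1194; S(3,2) = 19.6772; S(3,3) = 12.0548
  k=4: S(4,0) = 66.9844; S(4,1) = 41.0364; S(4,2) = 25.1400; S(4,3) = 15.4014; S(4,4) = 9.4353
Terminal payoffs V(N, i) = max(K - S_T, 0):
  V(4,0) = 0.000000; V(4,1) = 0.000000; V(4,2) = 0.000000; V(4,3) = 9.348572; V(4,4) = 15.314679
Backward induction: V(k, i) = exp(-r*dt) * [p * V(k+1, i) + (1-p) * V(k+1, i+1)]; then take max(V_cont, immediate exercise) for American.
  V(3,0) = exp(-r*dt) * [p*0.000000 + (1-p)*0.000000] = 0.000000; exercise = 0.000000; V(3,0) = max -> 0.000000
  V(3,1) = exp(-r*dt) * [p*0.000000 + (1-p)*0.000000] = 0.000000; exercise = 0.000000; V(3,1) = max -> 0.000000
  V(3,2) = exp(-r*dt) * [p*0.000000 + (1-p)*9.348572] = 4.997937; exercise = 5.072808; V(3,2) = max -> 5.072808
  V(3,3) = exp(-r*dt) * [p*9.348572 + (1-p)*15.314679] = 12.442841; exercise = 12.695233; V(3,3) = max -> 12.695233
  V(2,0) = exp(-r*dt) * [p*0.000000 + (1-p)*0.000000] = 0.000000; exercise = 0.000000; V(2,0) = max -> 0.000000
  V(2,1) = exp(-r*dt) * [p*0.000000 + (1-p)*5.072808] = 2.712026; exercise = 0.000000; V(2,1) = max -> 2.712026
  V(2,2) = exp(-r*dt) * [p*5.072808 + (1-p)*12.695233] = 9.096181; exercise = 9.348572; V(2,2) = max -> 9.348572
  V(1,0) = exp(-r*dt) * [p*0.000000 + (1-p)*2.712026] = 1.449904; exercise = 0.000000; V(1,0) = max -> 1.449904
  V(1,1) = exp(-r*dt) * [p*2.712026 + (1-p)*9.348572] = 6.232403; exercise = 5.072808; V(1,1) = max -> 6.232403
  V(0,0) = exp(-r*dt) * [p*1.449904 + (1-p)*6.232403] = 3.991940; exercise = 0.000000; V(0,0) = max -> 3.991940

Answer: Price = V(0,0) = 3.9919


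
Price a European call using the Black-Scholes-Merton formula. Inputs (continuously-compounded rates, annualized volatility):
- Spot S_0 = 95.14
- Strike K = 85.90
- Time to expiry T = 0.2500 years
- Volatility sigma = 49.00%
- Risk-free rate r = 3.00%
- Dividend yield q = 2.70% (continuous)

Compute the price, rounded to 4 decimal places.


d1 = (ln(S/K) + (r - q + 0.5*sigma^2) * T) / (sigma * sqrt(T)) = 0.54256393
d2 = d1 - sigma * sqrt(T) = 0.29756393
exp(-rT) = 0.99252805; exp(-qT) = 0.99327273
C = S_0 * exp(-qT) * N(d1) - K * exp(-rT) * N(d2)
N(d1) = 0.70628496; N(d2) = 0.61698199
C = 95.1400 * 0.99327273 * 0.70628496 - 85.9000 * 0.99252805 * 0.61698199 = 14.1412

Answer: Price = 14.1412


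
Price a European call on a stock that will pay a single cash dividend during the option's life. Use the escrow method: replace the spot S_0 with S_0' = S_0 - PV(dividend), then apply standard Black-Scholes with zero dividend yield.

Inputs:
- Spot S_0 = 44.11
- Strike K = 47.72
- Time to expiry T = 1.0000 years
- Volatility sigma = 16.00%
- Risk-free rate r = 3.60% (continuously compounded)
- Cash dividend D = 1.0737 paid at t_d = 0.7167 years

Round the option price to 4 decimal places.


Answer: Price = 1.5985

Derivation:
PV(D) = D * exp(-r * t_d) = 1.0737 * 0.97452881 = 1.04635158
S_0' = S_0 - PV(D) = 44.1100 - 1.04635158 = 43.06364842
d1 = (ln(S_0'/K) + (r + sigma^2/2)*T) / (sigma*sqrt(T)) = -0.33669613
d2 = d1 - sigma*sqrt(T) = -0.49669613
exp(-rT) = 0.96464029
N(d1) = 0.36817299; N(d2) = 0.30970168
C = S_0' * N(d1) - K * exp(-rT) * N(d2) = 43.06364842 * 0.36817299 - 47.7200 * 0.96464029 * 0.30970168 = 1.5985


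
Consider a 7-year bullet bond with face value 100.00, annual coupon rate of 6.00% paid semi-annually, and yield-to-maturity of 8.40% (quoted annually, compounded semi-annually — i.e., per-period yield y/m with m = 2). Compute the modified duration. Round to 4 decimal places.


Coupon per period c = face * coupon_rate / m = 3.000000
Periods per year m = 2; per-period yield y/m = 0.042000
Number of cashflows N = 14
Cashflows (t years, CF_t, discount factor 1/(1+y/m)^(m*t), PV):
  t = 0.5000: CF_t = 3.000000, DF = 0.959693, PV = 2.879079
  t = 1.0000: CF_t = 3.000000, DF = 0.921010, PV = 2.763031
  t = 1.5000: CF_t = 3.000000, DF = 0.883887, PV = 2.651662
  t = 2.0000: CF_t = 3.000000, DF = 0.848260, PV = 2.544781
  t = 2.5000: CF_t = 3.000000, DF = 0.814069, PV = 2.442208
  t = 3.0000: CF_t = 3.000000, DF = 0.781257, PV = 2.343770
  t = 3.5000: CF_t = 3.000000, DF = 0.749766, PV = 2.249299
  t = 4.0000: CF_t = 3.000000, DF = 0.719545, PV = 2.158636
  t = 4.5000: CF_t = 3.000000, DF = 0.690543, PV = 2.071628
  t = 5.0000: CF_t = 3.000000, DF = 0.662709, PV = 1.988127
  t = 5.5000: CF_t = 3.000000, DF = 0.635997, PV = 1.907991
  t = 6.0000: CF_t = 3.000000, DF = 0.610362, PV = 1.831086
  t = 6.5000: CF_t = 3.000000, DF = 0.585760, PV = 1.757280
  t = 7.0000: CF_t = 103.000000, DF = 0.562150, PV = 57.901413
Price P = sum_t PV_t = 87.489990
First compute Macaulay numerator sum_t t * PV_t:
  t * PV_t at t = 0.5000: 1.439539
  t * PV_t at t = 1.0000: 2.763031
  t * PV_t at t = 1.5000: 3.977492
  t * PV_t at t = 2.0000: 5.089562
  t * PV_t at t = 2.5000: 6.105520
  t * PV_t at t = 3.0000: 7.031309
  t * PV_t at t = 3.5000: 7.872547
  t * PV_t at t = 4.0000: 8.634546
  t * PV_t at t = 4.5000: 9.322326
  t * PV_t at t = 5.0000: 9.940634
  t * PV_t at t = 5.5000: 10.493951
  t * PV_t at t = 6.0000: 10.986513
  t * PV_t at t = 6.5000: 11.422318
  t * PV_t at t = 7.0000: 405.309888
Macaulay duration D = 500.389178 / 87.489990 = 5.719388
Modified duration = D / (1 + y/m) = 5.719388 / (1 + 0.042000) = 5.488856

Answer: Modified duration = 5.4889


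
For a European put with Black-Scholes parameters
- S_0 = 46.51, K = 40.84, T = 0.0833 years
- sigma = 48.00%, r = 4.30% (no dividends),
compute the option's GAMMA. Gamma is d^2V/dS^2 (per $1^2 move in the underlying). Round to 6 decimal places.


Answer: Gamma = 0.036294

Derivation:
d1 = 1.0335439829; d2 = 0.8950076339
phi(d1) = 0.2338570809; exp(-qT) = 1.0000000000; exp(-rT) = 0.9964245074
Gamma = exp(-qT) * phi(d1) / (S * sigma * sqrt(T)) = 1.0000000000 * 0.2338570809 / (46.5100 * 0.4800 * 0.2886173938) = 0.036294


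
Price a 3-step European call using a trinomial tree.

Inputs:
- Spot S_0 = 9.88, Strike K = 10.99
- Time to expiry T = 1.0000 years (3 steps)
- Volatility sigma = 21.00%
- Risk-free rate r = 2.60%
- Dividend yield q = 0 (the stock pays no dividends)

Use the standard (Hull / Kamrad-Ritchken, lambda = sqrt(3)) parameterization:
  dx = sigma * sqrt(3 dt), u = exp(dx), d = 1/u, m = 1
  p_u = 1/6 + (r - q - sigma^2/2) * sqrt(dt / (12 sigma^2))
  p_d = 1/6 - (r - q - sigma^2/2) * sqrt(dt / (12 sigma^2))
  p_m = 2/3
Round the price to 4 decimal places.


Answer: Price = V(0,0) = 0.5444

Derivation:
dt = T/N = 0.333333; dx = sigma*sqrt(3*dt) = 0.210000
u = exp(dx) = 1.233678; d = 1/u = 0.810584
p_u = 0.169802, p_m = 0.666667, p_d = 0.163532
Discount per step: exp(-r*dt) = 0.991371
Stock lattice S(k, j) with j the centered position index:
  k=0: S(0,+0) = 9.8800
  k=1: S(1,-1) = 8.0086; S(1,+0) = 9.8800; S(1,+1) = 12.1887
  k=2: S(2,-2) = 6.4916; S(2,-1) = 8.0086; S(2,+0) = 9.8800; S(2,+1) = 12.1887; S(2,+2) = 15.0370
  k=3: S(3,-3) = 5.2620; S(3,-2) = 6.4916; S(3,-1) = 8.0086; S(3,+0) = 9.8800; S(3,+1) = 12.1887; S(3,+2) = 15.0370; S(3,+3) = 18.5508
Terminal payoffs V(N, j) = max(S_T - K, 0):
  V(3,-3) = 0.000000; V(3,-2) = 0.000000; V(3,-1) = 0.000000; V(3,+0) = 0.000000; V(3,+1) = 1.198739; V(3,+2) = 4.046980; V(3,+3) = 7.560793
Backward induction: V(k, j) = exp(-r*dt) * [p_u * V(k+1, j+1) + p_m * V(k+1, j) + p_d * V(k+1, j-1)]
  V(2,-2) = exp(-r*dt) * [p_u*0.000000 + p_m*0.000000 + p_d*0.000000] = 0.000000
  V(2,-1) = exp(-r*dt) * [p_u*0.000000 + p_m*0.000000 + p_d*0.000000] = 0.000000
  V(2,+0) = exp(-r*dt) * [p_u*1.198739 + p_m*0.000000 + p_d*0.000000] = 0.201791
  V(2,+1) = exp(-r*dt) * [p_u*4.046980 + p_m*1.198739 + p_d*0.000000] = 1.473517
  V(2,+2) = exp(-r*dt) * [p_u*7.560793 + p_m*4.046980 + p_d*1.198739] = 4.141802
  V(1,-1) = exp(-r*dt) * [p_u*0.201791 + p_m*0.000000 + p_d*0.000000] = 0.033969
  V(1,+0) = exp(-r*dt) * [p_u*1.473517 + p_m*0.201791 + p_d*0.000000] = 0.381413
  V(1,+1) = exp(-r*dt) * [p_u*4.141802 + p_m*1.473517 + p_d*0.201791] = 1.703798
  V(0,+0) = exp(-r*dt) * [p_u*1.703798 + p_m*0.381413 + p_d*0.033969] = 0.544399


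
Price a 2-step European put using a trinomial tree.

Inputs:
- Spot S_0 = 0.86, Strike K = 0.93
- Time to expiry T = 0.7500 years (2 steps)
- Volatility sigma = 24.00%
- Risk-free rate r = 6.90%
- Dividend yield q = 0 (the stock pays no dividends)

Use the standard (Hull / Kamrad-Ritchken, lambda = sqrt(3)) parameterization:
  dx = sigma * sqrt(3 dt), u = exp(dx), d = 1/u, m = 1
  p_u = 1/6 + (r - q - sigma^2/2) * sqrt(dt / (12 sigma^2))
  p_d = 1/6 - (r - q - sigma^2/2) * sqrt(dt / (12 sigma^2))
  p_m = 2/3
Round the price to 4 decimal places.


dt = T/N = 0.375000; dx = sigma*sqrt(3*dt) = 0.254558
u = exp(dx) = 1.289892; d = 1/u = 0.775259
p_u = 0.196277, p_m = 0.666667, p_d = 0.137057
Discount per step: exp(-r*dt) = 0.974457
Stock lattice S(k, j) with j the centered position index:
  k=0: S(0,+0) = 0.8600
  k=1: S(1,-1) = 0.6667; S(1,+0) = 0.8600; S(1,+1) = 1.1093
  k=2: S(2,-2) = 0.5169; S(2,-1) = 0.6667; S(2,+0) = 0.8600; S(2,+1) = 1.1093; S(2,+2) = 1.4309
Terminal payoffs V(N, j) = max(K - S_T, 0):
  V(2,-2) = 0.413118; V(2,-1) = 0.263277; V(2,+0) = 0.070000; V(2,+1) = 0.000000; V(2,+2) = 0.000000
Backward induction: V(k, j) = exp(-r*dt) * [p_u * V(k+1, j+1) + p_m * V(k+1, j) + p_d * V(k+1, j-1)]
  V(1,-1) = exp(-r*dt) * [p_u*0.070000 + p_m*0.263277 + p_d*0.413118] = 0.239598
  V(1,+0) = exp(-r*dt) * [p_u*0.000000 + p_m*0.070000 + p_d*0.263277] = 0.080637
  V(1,+1) = exp(-r*dt) * [p_u*0.000000 + p_m*0.000000 + p_d*0.070000] = 0.009349
  V(0,+0) = exp(-r*dt) * [p_u*0.009349 + p_m*0.080637 + p_d*0.239598] = 0.086173

Answer: Price = V(0,0) = 0.0862


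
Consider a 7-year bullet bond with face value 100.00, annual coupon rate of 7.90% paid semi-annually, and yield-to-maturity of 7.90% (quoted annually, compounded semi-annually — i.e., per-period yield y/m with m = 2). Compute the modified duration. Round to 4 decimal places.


Coupon per period c = face * coupon_rate / m = 3.950000
Periods per year m = 2; per-period yield y/m = 0.039500
Number of cashflows N = 14
Cashflows (t years, CF_t, discount factor 1/(1+y/m)^(m*t), PV):
  t = 0.5000: CF_t = 3.950000, DF = 0.962001, PV = 3.799904
  t = 1.0000: CF_t = 3.950000, DF = 0.925446, PV = 3.655511
  t = 1.5000: CF_t = 3.950000, DF = 0.890280, PV = 3.516605
  t = 2.0000: CF_t = 3.950000, DF = 0.856450, PV = 3.382978
  t = 2.5000: CF_t = 3.950000, DF = 0.823906, PV = 3.254428
  t = 3.0000: CF_t = 3.950000, DF = 0.792598, PV = 3.130763
  t = 3.5000: CF_t = 3.950000, DF = 0.762480, PV = 3.011797
  t = 4.0000: CF_t = 3.950000, DF = 0.733507, PV = 2.897351
  t = 4.5000: CF_t = 3.950000, DF = 0.705634, PV = 2.787255
  t = 5.0000: CF_t = 3.950000, DF = 0.678821, PV = 2.681342
  t = 5.5000: CF_t = 3.950000, DF = 0.653026, PV = 2.579453
  t = 6.0000: CF_t = 3.950000, DF = 0.628212, PV = 2.481437
  t = 6.5000: CF_t = 3.950000, DF = 0.604340, PV = 2.387144
  t = 7.0000: CF_t = 103.950000, DF = 0.581376, PV = 60.434034
Price P = sum_t PV_t = 100.000000
First compute Macaulay numerator sum_t t * PV_t:
  t * PV_t at t = 0.5000: 1.899952
  t * PV_t at t = 1.0000: 3.655511
  t * PV_t at t = 1.5000: 5.274908
  t * PV_t at t = 2.0000: 6.765955
  t * PV_t at t = 2.5000: 8.136069
  t * PV_t at t = 3.0000: 9.392288
  t * PV_t at t = 3.5000: 10.541288
  t * PV_t at t = 4.0000: 11.589405
  t * PV_t at t = 4.5000: 12.542646
  t * PV_t at t = 5.0000: 13.406708
  t * PV_t at t = 5.5000: 14.186993
  t * PV_t at t = 6.0000: 14.888619
  t * PV_t at t = 6.5000: 15.516438
  t * PV_t at t = 7.0000: 423.038236
Macaulay duration D = 550.835017 / 100.000000 = 5.508350
Modified duration = D / (1 + y/m) = 5.508350 / (1 + 0.039500) = 5.299038

Answer: Modified duration = 5.2990


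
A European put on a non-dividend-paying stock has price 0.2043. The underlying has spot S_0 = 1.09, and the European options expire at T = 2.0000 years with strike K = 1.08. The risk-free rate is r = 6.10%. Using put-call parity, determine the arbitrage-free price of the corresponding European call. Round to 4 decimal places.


Answer: Call price = 0.3383

Derivation:
Put-call parity: C - P = S_0 * exp(-qT) - K * exp(-rT).
S_0 * exp(-qT) = 1.0900 * 1.00000000 = 1.09000000
K * exp(-rT) = 1.0800 * 0.88514837 = 0.95596024
C = P + S*exp(-qT) - K*exp(-rT)
C = 0.2043 + 1.09000000 - 0.95596024 = 0.3383


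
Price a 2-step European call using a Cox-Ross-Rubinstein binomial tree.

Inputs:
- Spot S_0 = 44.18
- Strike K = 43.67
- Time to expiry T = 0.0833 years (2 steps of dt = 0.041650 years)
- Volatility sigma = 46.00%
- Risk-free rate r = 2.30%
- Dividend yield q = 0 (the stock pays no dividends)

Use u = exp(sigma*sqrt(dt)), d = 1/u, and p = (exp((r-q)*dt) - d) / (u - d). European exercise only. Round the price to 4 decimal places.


Answer: Price = V(0,0) = 2.4850

Derivation:
dt = T/N = 0.041650
u = exp(sigma*sqrt(dt)) = 1.098426; d = 1/u = 0.910394
p = (exp((r-q)*dt) - d) / (u - d) = 0.481645
Discount per step: exp(-r*dt) = 0.999043
Stock lattice S(k, i) with i counting down-moves:
  k=0: S(0,0) = 44.1800
  k=1: S(1,0) = 48.5285; S(1,1) = 40.2212
  k=2: S(2,0) = 53.3049; S(2,1) = 44.1800; S(2,2) = 36.6171
Terminal payoffs V(N, i) = max(S_T - K, 0):
  V(2,0) = 9.634931; V(2,1) = 0.510000; V(2,2) = 0.000000
Backward induction: V(k, i) = exp(-r*dt) * [p * V(k+1, i) + (1-p) * V(k+1, i+1)].
  V(1,0) = exp(-r*dt) * [p*9.634931 + (1-p)*0.510000] = 4.900278
  V(1,1) = exp(-r*dt) * [p*0.510000 + (1-p)*0.000000] = 0.245404
  V(0,0) = exp(-r*dt) * [p*4.900278 + (1-p)*0.245404] = 2.485017


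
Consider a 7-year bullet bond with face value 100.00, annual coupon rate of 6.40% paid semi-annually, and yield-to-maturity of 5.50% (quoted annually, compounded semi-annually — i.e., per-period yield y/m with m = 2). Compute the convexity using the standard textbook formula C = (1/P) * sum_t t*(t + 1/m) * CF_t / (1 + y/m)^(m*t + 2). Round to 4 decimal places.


Answer: Convexity = 38.3882

Derivation:
Coupon per period c = face * coupon_rate / m = 3.200000
Periods per year m = 2; per-period yield y/m = 0.027500
Number of cashflows N = 14
Cashflows (t years, CF_t, discount factor 1/(1+y/m)^(m*t), PV):
  t = 0.5000: CF_t = 3.200000, DF = 0.973236, PV = 3.114355
  t = 1.0000: CF_t = 3.200000, DF = 0.947188, PV = 3.031003
  t = 1.5000: CF_t = 3.200000, DF = 0.921838, PV = 2.949881
  t = 2.0000: CF_t = 3.200000, DF = 0.897166, PV = 2.870930
  t = 2.5000: CF_t = 3.200000, DF = 0.873154, PV = 2.794093
  t = 3.0000: CF_t = 3.200000, DF = 0.849785, PV = 2.719312
  t = 3.5000: CF_t = 3.200000, DF = 0.827041, PV = 2.646532
  t = 4.0000: CF_t = 3.200000, DF = 0.804906, PV = 2.575700
  t = 4.5000: CF_t = 3.200000, DF = 0.783364, PV = 2.506764
  t = 5.0000: CF_t = 3.200000, DF = 0.762398, PV = 2.439673
  t = 5.5000: CF_t = 3.200000, DF = 0.741993, PV = 2.374378
  t = 6.0000: CF_t = 3.200000, DF = 0.722134, PV = 2.310830
  t = 6.5000: CF_t = 3.200000, DF = 0.702807, PV = 2.248983
  t = 7.0000: CF_t = 103.200000, DF = 0.683997, PV = 70.588519
Price P = sum_t PV_t = 105.170954
Convexity numerator sum_t t*(t + 1/m) * CF_t / (1+y/m)^(m*t + 2):
  t = 0.5000: term = 1.474940
  t = 1.0000: term = 4.306396
  t = 1.5000: term = 8.382278
  t = 2.0000: term = 13.596559
  t = 2.5000: term = 19.848991
  t = 3.0000: term = 27.044853
  t = 3.5000: term = 35.094700
  t = 4.0000: term = 43.914119
  t = 4.5000: term = 53.423503
  t = 5.0000: term = 63.547827
  t = 5.5000: term = 74.216440
  t = 6.0000: term = 85.362860
  t = 6.5000: term = 96.924578
  t = 7.0000: term = 3510.182623
Convexity = (1/P) * sum = 4037.320668 / 105.170954 = 38.388172


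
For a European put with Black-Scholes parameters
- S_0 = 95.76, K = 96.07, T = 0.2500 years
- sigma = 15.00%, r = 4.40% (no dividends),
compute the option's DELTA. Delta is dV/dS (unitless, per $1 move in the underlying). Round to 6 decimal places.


Answer: Delta = -0.443906

Derivation:
d1 = 0.1410729177; d2 = 0.0660729177
phi(d1) = 0.3949921778; exp(-qT) = 1.0000000000; exp(-rT) = 0.9890602788
N(-d1) = 0.4439061691
Delta = -exp(-qT) * N(-d1) = -1.0000000000 * 0.4439061691 = -0.443906


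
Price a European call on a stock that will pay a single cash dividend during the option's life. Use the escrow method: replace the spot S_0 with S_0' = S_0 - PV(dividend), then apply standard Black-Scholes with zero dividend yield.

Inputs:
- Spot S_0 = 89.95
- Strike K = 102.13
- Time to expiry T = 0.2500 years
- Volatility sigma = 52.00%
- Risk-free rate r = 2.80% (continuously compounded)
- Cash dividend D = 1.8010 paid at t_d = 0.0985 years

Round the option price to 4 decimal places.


PV(D) = D * exp(-r * t_d) = 1.8010 * 0.99724580 = 1.79603969
S_0' = S_0 - PV(D) = 89.9500 - 1.79603969 = 88.15396031
d1 = (ln(S_0'/K) + (r + sigma^2/2)*T) / (sigma*sqrt(T)) = -0.40908337
d2 = d1 - sigma*sqrt(T) = -0.66908337
exp(-rT) = 0.99302444
N(d1) = 0.34123924; N(d2) = 0.25172115
C = S_0' * N(d1) - K * exp(-rT) * N(d2) = 88.15396031 * 0.34123924 - 102.1300 * 0.99302444 * 0.25172115 = 4.5526

Answer: Price = 4.5526


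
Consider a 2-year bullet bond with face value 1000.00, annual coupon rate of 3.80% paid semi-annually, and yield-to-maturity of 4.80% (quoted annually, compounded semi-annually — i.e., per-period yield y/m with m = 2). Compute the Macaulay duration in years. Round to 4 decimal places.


Answer: Macaulay duration = 1.9441 years

Derivation:
Coupon per period c = face * coupon_rate / m = 19.000000
Periods per year m = 2; per-period yield y/m = 0.024000
Number of cashflows N = 4
Cashflows (t years, CF_t, discount factor 1/(1+y/m)^(m*t), PV):
  t = 0.5000: CF_t = 19.000000, DF = 0.976562, PV = 18.554688
  t = 1.0000: CF_t = 19.000000, DF = 0.953674, PV = 18.119812
  t = 1.5000: CF_t = 19.000000, DF = 0.931323, PV = 17.695129
  t = 2.0000: CF_t = 1019.000000, DF = 0.909495, PV = 926.775101
Price P = sum_t PV_t = 981.144730
Macaulay numerator sum_t t * PV_t:
  t * PV_t at t = 0.5000: 9.277344
  t * PV_t at t = 1.0000: 18.119812
  t * PV_t at t = 1.5000: 26.542693
  t * PV_t at t = 2.0000: 1853.550202
Macaulay duration D = (sum_t t * PV_t) / P = 1907.490051 / 981.144730 = 1.944147


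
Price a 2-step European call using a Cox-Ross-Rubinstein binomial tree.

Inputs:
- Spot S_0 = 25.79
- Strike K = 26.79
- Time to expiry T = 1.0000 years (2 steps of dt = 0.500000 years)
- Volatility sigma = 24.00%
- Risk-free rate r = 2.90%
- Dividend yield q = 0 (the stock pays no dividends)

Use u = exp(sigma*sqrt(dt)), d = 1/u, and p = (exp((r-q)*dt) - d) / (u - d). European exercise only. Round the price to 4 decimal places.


Answer: Price = V(0,0) = 2.2928

Derivation:
dt = T/N = 0.500000
u = exp(sigma*sqrt(dt)) = 1.184956; d = 1/u = 0.843913
p = (exp((r-q)*dt) - d) / (u - d) = 0.500502
Discount per step: exp(-r*dt) = 0.985605
Stock lattice S(k, i) with i counting down-moves:
  k=0: S(0,0) = 25.7900
  k=1: S(1,0) = 30.5600; S(1,1) = 21.7645
  k=2: S(2,0) = 36.2123; S(2,1) = 25.7900; S(2,2) = 18.3674
Terminal payoffs V(N, i) = max(S_T - K, 0):
  V(2,0) = 9.422272; V(2,1) = 0.000000; V(2,2) = 0.000000
Backward induction: V(k, i) = exp(-r*dt) * [p * V(k+1, i) + (1-p) * V(k+1, i+1)].
  V(1,0) = exp(-r*dt) * [p*9.422272 + (1-p)*0.000000] = 4.647975
  V(1,1) = exp(-r*dt) * [p*0.000000 + (1-p)*0.000000] = 0.000000
  V(0,0) = exp(-r*dt) * [p*4.647975 + (1-p)*0.000000] = 2.292830


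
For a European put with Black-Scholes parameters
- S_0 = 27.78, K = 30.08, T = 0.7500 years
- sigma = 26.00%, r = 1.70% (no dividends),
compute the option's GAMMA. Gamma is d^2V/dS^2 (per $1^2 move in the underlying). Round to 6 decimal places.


Answer: Gamma = 0.062707

Derivation:
d1 = -0.1840599842; d2 = -0.4092265892
phi(d1) = 0.3922414943; exp(-qT) = 1.0000000000; exp(-rT) = 0.9873309369
Gamma = exp(-qT) * phi(d1) / (S * sigma * sqrt(T)) = 1.0000000000 * 0.3922414943 / (27.7800 * 0.2600 * 0.8660254038) = 0.062707


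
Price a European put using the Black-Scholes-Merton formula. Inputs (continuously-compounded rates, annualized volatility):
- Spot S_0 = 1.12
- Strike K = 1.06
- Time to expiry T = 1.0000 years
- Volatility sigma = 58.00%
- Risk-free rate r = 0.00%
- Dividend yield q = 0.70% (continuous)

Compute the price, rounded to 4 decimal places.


Answer: Price = 0.2226

Derivation:
d1 = (ln(S/K) + (r - q + 0.5*sigma^2) * T) / (sigma * sqrt(T)) = 0.37286168
d2 = d1 - sigma * sqrt(T) = -0.20713832
exp(-rT) = 1.00000000; exp(-qT) = 0.99302444
P = K * exp(-rT) * N(-d2) - S_0 * exp(-qT) * N(-d1)
N(-d1) = 0.35462570; N(-d2) = 0.58204908
P = 1.0600 * 1.00000000 * 0.58204908 - 1.1200 * 0.99302444 * 0.35462570 = 0.2226


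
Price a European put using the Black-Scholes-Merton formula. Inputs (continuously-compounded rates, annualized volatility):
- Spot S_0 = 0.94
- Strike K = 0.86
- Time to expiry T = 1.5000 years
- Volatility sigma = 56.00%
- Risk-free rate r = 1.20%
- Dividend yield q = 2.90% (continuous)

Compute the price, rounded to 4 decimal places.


d1 = (ln(S/K) + (r - q + 0.5*sigma^2) * T) / (sigma * sqrt(T)) = 0.43543688
d2 = d1 - sigma * sqrt(T) = -0.25042025
exp(-rT) = 0.98216103; exp(-qT) = 0.95743255
P = K * exp(-rT) * N(-d2) - S_0 * exp(-qT) * N(-d1)
N(-d1) = 0.33162267; N(-d2) = 0.59886881
P = 0.8600 * 0.98216103 * 0.59886881 - 0.9400 * 0.95743255 * 0.33162267 = 0.2074

Answer: Price = 0.2074


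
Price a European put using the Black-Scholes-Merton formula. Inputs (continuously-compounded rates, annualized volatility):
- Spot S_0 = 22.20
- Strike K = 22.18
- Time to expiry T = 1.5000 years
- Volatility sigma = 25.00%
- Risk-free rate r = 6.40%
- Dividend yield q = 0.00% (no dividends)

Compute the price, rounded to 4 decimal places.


d1 = (ln(S/K) + (r - q + 0.5*sigma^2) * T) / (sigma * sqrt(T)) = 0.46957145
d2 = d1 - sigma * sqrt(T) = 0.16338523
exp(-rT) = 0.90846402; exp(-qT) = 1.00000000
P = K * exp(-rT) * N(-d2) - S_0 * exp(-qT) * N(-d1)
N(-d1) = 0.31933061; N(-d2) = 0.43510756
P = 22.1800 * 0.90846402 * 0.43510756 - 22.2000 * 1.00000000 * 0.31933061 = 1.6782

Answer: Price = 1.6782


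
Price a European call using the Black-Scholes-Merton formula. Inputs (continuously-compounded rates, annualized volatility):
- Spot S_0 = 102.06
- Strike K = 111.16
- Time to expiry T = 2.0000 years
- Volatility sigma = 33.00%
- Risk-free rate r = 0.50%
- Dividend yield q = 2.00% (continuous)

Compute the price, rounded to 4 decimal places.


Answer: Price = 13.7739

Derivation:
d1 = (ln(S/K) + (r - q + 0.5*sigma^2) * T) / (sigma * sqrt(T)) = -0.01394871
d2 = d1 - sigma * sqrt(T) = -0.48063918
exp(-rT) = 0.99004983; exp(-qT) = 0.96078944
C = S_0 * exp(-qT) * N(d1) - K * exp(-rT) * N(d2)
N(d1) = 0.49443545; N(d2) = 0.31538648
C = 102.0600 * 0.96078944 * 0.49443545 - 111.1600 * 0.99004983 * 0.31538648 = 13.7739


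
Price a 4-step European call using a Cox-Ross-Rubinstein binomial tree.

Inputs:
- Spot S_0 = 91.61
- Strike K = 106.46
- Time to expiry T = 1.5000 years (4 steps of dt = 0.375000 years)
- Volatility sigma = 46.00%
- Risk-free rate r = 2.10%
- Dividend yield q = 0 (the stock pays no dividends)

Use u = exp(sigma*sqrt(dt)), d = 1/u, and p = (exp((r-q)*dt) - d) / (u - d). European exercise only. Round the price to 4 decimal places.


Answer: Price = V(0,0) = 16.8967

Derivation:
dt = T/N = 0.375000
u = exp(sigma*sqrt(dt)) = 1.325370; d = 1/u = 0.754507
p = (exp((r-q)*dt) - d) / (u - d) = 0.443889
Discount per step: exp(-r*dt) = 0.992156
Stock lattice S(k, i) with i counting down-moves:
  k=0: S(0,0) = 91.6100
  k=1: S(1,0) = 121.4171; S(1,1) = 69.1203
  k=2: S(2,0) = 160.9225; S(2,1) = 91.6100; S(2,2) = 52.1518
  k=3: S(3,0) = 213.2818; S(3,1) = 121.4171; S(3,2) = 69.1203; S(3,3) = 39.3488
  k=4: S(4,0) = 282.6772; S(4,1) = 160.9225; S(4,2) = 91.6100; S(4,3) = 52.1518; S(4,4) = 29.6890
Terminal payoffs V(N, i) = max(S_T - K, 0):
  V(4,0) = 176.217230; V(4,1) = 54.462531; V(4,2) = 0.000000; V(4,3) = 0.000000; V(4,4) = 0.000000
Backward induction: V(k, i) = exp(-r*dt) * [p * V(k+1, i) + (1-p) * V(k+1, i+1)].
  V(3,0) = exp(-r*dt) * [p*176.217230 + (1-p)*54.462531] = 107.656902
  V(3,1) = exp(-r*dt) * [p*54.462531 + (1-p)*0.000000] = 23.985661
  V(3,2) = exp(-r*dt) * [p*0.000000 + (1-p)*0.000000] = 0.000000
  V(3,3) = exp(-r*dt) * [p*0.000000 + (1-p)*0.000000] = 0.000000
  V(2,0) = exp(-r*dt) * [p*107.656902 + (1-p)*23.985661] = 60.646886
  V(2,1) = exp(-r*dt) * [p*23.985661 + (1-p)*0.000000] = 10.563444
  V(2,2) = exp(-r*dt) * [p*0.000000 + (1-p)*0.000000] = 0.000000
  V(1,0) = exp(-r*dt) * [p*60.646886 + (1-p)*10.563444] = 32.537664
  V(1,1) = exp(-r*dt) * [p*10.563444 + (1-p)*0.000000] = 4.652211
  V(0,0) = exp(-r*dt) * [p*32.537664 + (1-p)*4.652211] = 16.896658


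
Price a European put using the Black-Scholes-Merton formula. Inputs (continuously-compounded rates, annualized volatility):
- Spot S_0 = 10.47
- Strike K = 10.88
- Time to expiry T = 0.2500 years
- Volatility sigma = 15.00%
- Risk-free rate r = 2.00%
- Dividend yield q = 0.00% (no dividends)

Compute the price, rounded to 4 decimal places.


Answer: Price = 0.5275

Derivation:
d1 = (ln(S/K) + (r - q + 0.5*sigma^2) * T) / (sigma * sqrt(T)) = -0.40799622
d2 = d1 - sigma * sqrt(T) = -0.48299622
exp(-rT) = 0.99501248; exp(-qT) = 1.00000000
P = K * exp(-rT) * N(-d2) - S_0 * exp(-qT) * N(-d1)
N(-d1) = 0.65836178; N(-d2) = 0.68545079
P = 10.8800 * 0.99501248 * 0.68545079 - 10.4700 * 1.00000000 * 0.65836178 = 0.5275


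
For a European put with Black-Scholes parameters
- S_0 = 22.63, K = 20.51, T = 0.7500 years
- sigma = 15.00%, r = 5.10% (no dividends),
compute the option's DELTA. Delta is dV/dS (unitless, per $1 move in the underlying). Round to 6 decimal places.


Answer: Delta = -0.132081

Derivation:
d1 = 1.1166061021; d2 = 0.9867022915
phi(d1) = 0.2138793674; exp(-qT) = 1.0000000000; exp(-rT) = 0.9624722927
N(-d1) = 0.1320813907
Delta = -exp(-qT) * N(-d1) = -1.0000000000 * 0.1320813907 = -0.132081


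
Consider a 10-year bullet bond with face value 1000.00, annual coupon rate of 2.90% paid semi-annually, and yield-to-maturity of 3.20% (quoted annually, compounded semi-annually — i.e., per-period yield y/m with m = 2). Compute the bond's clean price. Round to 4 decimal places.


Coupon per period c = face * coupon_rate / m = 14.500000
Periods per year m = 2; per-period yield y/m = 0.016000
Number of cashflows N = 20
Cashflows (t years, CF_t, discount factor 1/(1+y/m)^(m*t), PV):
  t = 0.5000: CF_t = 14.500000, DF = 0.984252, PV = 14.271654
  t = 1.0000: CF_t = 14.500000, DF = 0.968752, PV = 14.046903
  t = 1.5000: CF_t = 14.500000, DF = 0.953496, PV = 13.825692
  t = 2.0000: CF_t = 14.500000, DF = 0.938480, PV = 13.607965
  t = 2.5000: CF_t = 14.500000, DF = 0.923701, PV = 13.393666
  t = 3.0000: CF_t = 14.500000, DF = 0.909155, PV = 13.182742
  t = 3.5000: CF_t = 14.500000, DF = 0.894837, PV = 12.975140
  t = 4.0000: CF_t = 14.500000, DF = 0.880745, PV = 12.770807
  t = 4.5000: CF_t = 14.500000, DF = 0.866875, PV = 12.569692
  t = 5.0000: CF_t = 14.500000, DF = 0.853224, PV = 12.371744
  t = 5.5000: CF_t = 14.500000, DF = 0.839787, PV = 12.176913
  t = 6.0000: CF_t = 14.500000, DF = 0.826562, PV = 11.985151
  t = 6.5000: CF_t = 14.500000, DF = 0.813545, PV = 11.796408
  t = 7.0000: CF_t = 14.500000, DF = 0.800734, PV = 11.610638
  t = 7.5000: CF_t = 14.500000, DF = 0.788124, PV = 11.427793
  t = 8.0000: CF_t = 14.500000, DF = 0.775712, PV = 11.247828
  t = 8.5000: CF_t = 14.500000, DF = 0.763496, PV = 11.070697
  t = 9.0000: CF_t = 14.500000, DF = 0.751473, PV = 10.896355
  t = 9.5000: CF_t = 14.500000, DF = 0.739639, PV = 10.724759
  t = 10.0000: CF_t = 1014.500000, DF = 0.727991, PV = 738.546582
Price P = sum_t PV_t = 974.499130

Answer: Price = 974.4991


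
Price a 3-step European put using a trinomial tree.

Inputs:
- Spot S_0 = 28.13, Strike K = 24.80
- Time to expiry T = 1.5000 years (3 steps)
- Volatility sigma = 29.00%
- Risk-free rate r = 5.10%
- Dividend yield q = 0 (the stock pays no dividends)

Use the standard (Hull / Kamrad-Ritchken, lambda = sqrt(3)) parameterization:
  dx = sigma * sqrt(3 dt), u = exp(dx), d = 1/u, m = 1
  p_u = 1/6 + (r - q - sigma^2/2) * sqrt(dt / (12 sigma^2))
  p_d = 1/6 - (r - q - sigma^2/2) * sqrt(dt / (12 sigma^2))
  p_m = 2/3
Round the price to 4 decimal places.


dt = T/N = 0.500000; dx = sigma*sqrt(3*dt) = 0.355176
u = exp(dx) = 1.426432; d = 1/u = 0.701050
p_u = 0.172966, p_m = 0.666667, p_d = 0.160367
Discount per step: exp(-r*dt) = 0.974822
Stock lattice S(k, j) with j the centered position index:
  k=0: S(0,+0) = 28.1300
  k=1: S(1,-1) = 19.7205; S(1,+0) = 28.1300; S(1,+1) = 40.1255
  k=2: S(2,-2) = 13.8251; S(2,-1) = 19.7205; S(2,+0) = 28.1300; S(2,+1) = 40.1255; S(2,+2) = 57.2363
  k=3: S(3,-3) = 9.6921; S(3,-2) = 13.8251; S(3,-1) = 19.7205; S(3,+0) = 28.1300; S(3,+1) = 40.1255; S(3,+2) = 57.2363; S(3,+3) = 81.6437
Terminal payoffs V(N, j) = max(K - S_T, 0):
  V(3,-3) = 15.107925; V(3,-2) = 10.974916; V(3,-1) = 5.079462; V(3,+0) = 0.000000; V(3,+1) = 0.000000; V(3,+2) = 0.000000; V(3,+3) = 0.000000
Backward induction: V(k, j) = exp(-r*dt) * [p_u * V(k+1, j+1) + p_m * V(k+1, j) + p_d * V(k+1, j-1)]
  V(2,-2) = exp(-r*dt) * [p_u*5.079462 + p_m*10.974916 + p_d*15.107925] = 10.350663
  V(2,-1) = exp(-r*dt) * [p_u*0.000000 + p_m*5.079462 + p_d*10.974916] = 5.016750
  V(2,+0) = exp(-r*dt) * [p_u*0.000000 + p_m*0.000000 + p_d*5.079462] = 0.794069
  V(2,+1) = exp(-r*dt) * [p_u*0.000000 + p_m*0.000000 + p_d*0.000000] = 0.000000
  V(2,+2) = exp(-r*dt) * [p_u*0.000000 + p_m*0.000000 + p_d*0.000000] = 0.000000
  V(1,-1) = exp(-r*dt) * [p_u*0.794069 + p_m*5.016750 + p_d*10.350663] = 5.012295
  V(1,+0) = exp(-r*dt) * [p_u*0.000000 + p_m*0.794069 + p_d*5.016750] = 1.300316
  V(1,+1) = exp(-r*dt) * [p_u*0.000000 + p_m*0.000000 + p_d*0.794069] = 0.124136
  V(0,+0) = exp(-r*dt) * [p_u*0.124136 + p_m*1.300316 + p_d*5.012295] = 1.649551

Answer: Price = V(0,0) = 1.6496


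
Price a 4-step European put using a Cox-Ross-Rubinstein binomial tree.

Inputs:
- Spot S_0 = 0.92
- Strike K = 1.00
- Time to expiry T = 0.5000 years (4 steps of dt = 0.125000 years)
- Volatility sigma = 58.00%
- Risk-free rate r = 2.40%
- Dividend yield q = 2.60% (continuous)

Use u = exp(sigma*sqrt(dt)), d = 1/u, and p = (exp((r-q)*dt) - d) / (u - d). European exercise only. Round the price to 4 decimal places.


Answer: Price = V(0,0) = 0.1994

Derivation:
dt = T/N = 0.125000
u = exp(sigma*sqrt(dt)) = 1.227600; d = 1/u = 0.814598
p = (exp((r-q)*dt) - d) / (u - d) = 0.448308
Discount per step: exp(-r*dt) = 0.997004
Stock lattice S(k, i) with i counting down-moves:
  k=0: S(0,0) = 0.9200
  k=1: S(1,0) = 1.1294; S(1,1) = 0.7494
  k=2: S(2,0) = 1.3864; S(2,1) = 0.9200; S(2,2) = 0.6105
  k=3: S(3,0) = 1.7020; S(3,1) = 1.1294; S(3,2) = 0.7494; S(3,3) = 0.4973
  k=4: S(4,0) = 2.0894; S(4,1) = 1.3864; S(4,2) = 0.9200; S(4,3) = 0.6105; S(4,4) = 0.4051
Terminal payoffs V(N, i) = max(K - S_T, 0):
  V(4,0) = 0.000000; V(4,1) = 0.000000; V(4,2) = 0.080000; V(4,3) = 0.389516; V(4,4) = 0.594902
Backward induction: V(k, i) = exp(-r*dt) * [p * V(k+1, i) + (1-p) * V(k+1, i+1)].
  V(3,0) = exp(-r*dt) * [p*0.000000 + (1-p)*0.000000] = 0.000000
  V(3,1) = exp(-r*dt) * [p*0.000000 + (1-p)*0.080000] = 0.044003
  V(3,2) = exp(-r*dt) * [p*0.080000 + (1-p)*0.389516] = 0.250006
  V(3,3) = exp(-r*dt) * [p*0.389516 + (1-p)*0.594902] = 0.501319
  V(2,0) = exp(-r*dt) * [p*0.000000 + (1-p)*0.044003] = 0.024203
  V(2,1) = exp(-r*dt) * [p*0.044003 + (1-p)*0.250006] = 0.157181
  V(2,2) = exp(-r*dt) * [p*0.250006 + (1-p)*0.501319] = 0.387489
  V(1,0) = exp(-r*dt) * [p*0.024203 + (1-p)*0.157181] = 0.097274
  V(1,1) = exp(-r*dt) * [p*0.157181 + (1-p)*0.387489] = 0.283389
  V(0,0) = exp(-r*dt) * [p*0.097274 + (1-p)*0.283389] = 0.199353


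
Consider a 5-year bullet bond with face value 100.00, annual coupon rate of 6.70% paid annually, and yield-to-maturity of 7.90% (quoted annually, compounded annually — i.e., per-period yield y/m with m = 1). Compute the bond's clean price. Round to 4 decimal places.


Coupon per period c = face * coupon_rate / m = 6.700000
Periods per year m = 1; per-period yield y/m = 0.079000
Number of cashflows N = 5
Cashflows (t years, CF_t, discount factor 1/(1+y/m)^(m*t), PV):
  t = 1.0000: CF_t = 6.700000, DF = 0.926784, PV = 6.209453
  t = 2.0000: CF_t = 6.700000, DF = 0.858929, PV = 5.754822
  t = 3.0000: CF_t = 6.700000, DF = 0.796041, PV = 5.333478
  t = 4.0000: CF_t = 6.700000, DF = 0.737758, PV = 4.942982
  t = 5.0000: CF_t = 106.700000, DF = 0.683743, PV = 72.955359
Price P = sum_t PV_t = 95.196093

Answer: Price = 95.1961


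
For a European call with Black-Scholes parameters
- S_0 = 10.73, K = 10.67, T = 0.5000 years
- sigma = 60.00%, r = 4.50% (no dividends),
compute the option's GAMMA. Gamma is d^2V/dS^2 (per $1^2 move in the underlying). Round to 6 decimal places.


Answer: Gamma = 0.084304

Derivation:
d1 = 0.2783820268; d2 = -0.1458820420
phi(d1) = 0.3837796153; exp(-qT) = 1.0000000000; exp(-rT) = 0.9777512372
Gamma = exp(-qT) * phi(d1) / (S * sigma * sqrt(T)) = 1.0000000000 * 0.3837796153 / (10.7300 * 0.6000 * 0.7071067812) = 0.084304


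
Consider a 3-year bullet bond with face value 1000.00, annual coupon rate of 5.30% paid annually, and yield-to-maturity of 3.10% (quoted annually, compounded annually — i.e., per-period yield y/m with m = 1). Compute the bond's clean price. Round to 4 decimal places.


Coupon per period c = face * coupon_rate / m = 53.000000
Periods per year m = 1; per-period yield y/m = 0.031000
Number of cashflows N = 3
Cashflows (t years, CF_t, discount factor 1/(1+y/m)^(m*t), PV):
  t = 1.0000: CF_t = 53.000000, DF = 0.969932, PV = 51.406402
  t = 2.0000: CF_t = 53.000000, DF = 0.940768, PV = 49.860719
  t = 3.0000: CF_t = 1053.000000, DF = 0.912481, PV = 960.842878
Price P = sum_t PV_t = 1062.109999

Answer: Price = 1062.1100


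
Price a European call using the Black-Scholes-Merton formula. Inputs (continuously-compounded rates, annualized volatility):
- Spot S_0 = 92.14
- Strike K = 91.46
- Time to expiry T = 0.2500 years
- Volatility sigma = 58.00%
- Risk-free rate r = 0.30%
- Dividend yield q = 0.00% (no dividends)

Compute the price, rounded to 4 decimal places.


d1 = (ln(S/K) + (r - q + 0.5*sigma^2) * T) / (sigma * sqrt(T)) = 0.17312911
d2 = d1 - sigma * sqrt(T) = -0.11687089
exp(-rT) = 0.99925028; exp(-qT) = 1.00000000
C = S_0 * exp(-qT) * N(d1) - K * exp(-rT) * N(d2)
N(d1) = 0.56872503; N(d2) = 0.45348118
C = 92.1400 * 1.00000000 * 0.56872503 - 91.4600 * 0.99925028 * 0.45348118 = 10.9580

Answer: Price = 10.9580


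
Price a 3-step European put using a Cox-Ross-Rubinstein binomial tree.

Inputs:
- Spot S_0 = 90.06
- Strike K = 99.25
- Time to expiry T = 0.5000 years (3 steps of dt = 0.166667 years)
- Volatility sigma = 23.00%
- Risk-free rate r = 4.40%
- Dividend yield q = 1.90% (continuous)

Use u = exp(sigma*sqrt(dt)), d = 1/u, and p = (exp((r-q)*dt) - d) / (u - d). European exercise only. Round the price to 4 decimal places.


dt = T/N = 0.166667
u = exp(sigma*sqrt(dt)) = 1.098447; d = 1/u = 0.910376
p = (exp((r-q)*dt) - d) / (u - d) = 0.498744
Discount per step: exp(-r*dt) = 0.992693
Stock lattice S(k, i) with i counting down-moves:
  k=0: S(0,0) = 90.0600
  k=1: S(1,0) = 98.9261; S(1,1) = 81.9885
  k=2: S(2,0) = 108.6651; S(2,1) = 90.0600; S(2,2) = 74.6404
  k=3: S(3,0) = 119.3628; S(3,1) = 98.9261; S(3,2) = 81.9885; S(3,3) = 67.9509
Terminal payoffs V(N, i) = max(K - S_T, 0):
  V(3,0) = 0.000000; V(3,1) = 0.323889; V(3,2) = 17.261499; V(3,3) = 31.299140
Backward induction: V(k, i) = exp(-r*dt) * [p * V(k+1, i) + (1-p) * V(k+1, i+1)].
  V(2,0) = exp(-r*dt) * [p*0.000000 + (1-p)*0.323889] = 0.161165
  V(2,1) = exp(-r*dt) * [p*0.323889 + (1-p)*17.261499] = 8.749568
  V(2,2) = exp(-r*dt) * [p*17.261499 + (1-p)*31.299140] = 24.120417
  V(1,0) = exp(-r*dt) * [p*0.161165 + (1-p)*8.749568] = 4.433521
  V(1,1) = exp(-r*dt) * [p*8.749568 + (1-p)*24.120417] = 16.334075
  V(0,0) = exp(-r*dt) * [p*4.433521 + (1-p)*16.334075] = 10.322766

Answer: Price = V(0,0) = 10.3228
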